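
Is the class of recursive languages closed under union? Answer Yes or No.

Run a decider for L₁ and then a decider for L₂ on the input and accept if either accepts; both sub-runs halt, so this is again a decider.
So the recursive languages are closed under union.

Yes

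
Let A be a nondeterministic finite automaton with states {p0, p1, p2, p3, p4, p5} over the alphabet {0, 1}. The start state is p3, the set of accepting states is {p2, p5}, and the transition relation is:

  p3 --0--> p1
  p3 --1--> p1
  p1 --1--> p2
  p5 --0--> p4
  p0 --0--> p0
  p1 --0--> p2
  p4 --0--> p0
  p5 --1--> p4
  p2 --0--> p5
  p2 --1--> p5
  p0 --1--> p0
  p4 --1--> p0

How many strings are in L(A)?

12

The useful subgraph on states {p1, p2, p3, p5} is acyclic, so L(A) is finite; the longest accepting path visits 4 useful states, giving maximum string length 3.
Counting accepting paths from p3 by length: 4 of length 2, 8 of length 3. Total 12.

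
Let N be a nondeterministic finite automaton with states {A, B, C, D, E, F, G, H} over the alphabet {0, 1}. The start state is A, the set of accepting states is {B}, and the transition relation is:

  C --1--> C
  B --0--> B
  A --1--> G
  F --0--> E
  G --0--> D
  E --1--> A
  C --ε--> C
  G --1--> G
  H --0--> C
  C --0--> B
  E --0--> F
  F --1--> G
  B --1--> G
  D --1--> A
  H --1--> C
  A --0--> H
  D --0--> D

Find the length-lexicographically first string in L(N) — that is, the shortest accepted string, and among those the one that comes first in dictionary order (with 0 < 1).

000

A breadth-first search from A reaches an accepting state first via the path A → H → C → B on input 000.
No string of length < 3 is accepted (BFS exhausts all shorter strings without reaching an accepting state), and 000 is the lexicographically least accepting string of length 3.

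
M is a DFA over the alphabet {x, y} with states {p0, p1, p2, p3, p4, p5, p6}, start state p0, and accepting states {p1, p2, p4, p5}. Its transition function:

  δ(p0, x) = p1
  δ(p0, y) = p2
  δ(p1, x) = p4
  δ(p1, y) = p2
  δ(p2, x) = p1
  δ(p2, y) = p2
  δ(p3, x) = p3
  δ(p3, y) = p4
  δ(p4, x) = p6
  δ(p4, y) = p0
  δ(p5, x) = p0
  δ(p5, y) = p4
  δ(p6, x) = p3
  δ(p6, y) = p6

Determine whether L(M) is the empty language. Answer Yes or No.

No

The string x is accepted: the run p0 → p1 ends in the accepting state p1.
Since at least one string is accepted, L(M) is not empty.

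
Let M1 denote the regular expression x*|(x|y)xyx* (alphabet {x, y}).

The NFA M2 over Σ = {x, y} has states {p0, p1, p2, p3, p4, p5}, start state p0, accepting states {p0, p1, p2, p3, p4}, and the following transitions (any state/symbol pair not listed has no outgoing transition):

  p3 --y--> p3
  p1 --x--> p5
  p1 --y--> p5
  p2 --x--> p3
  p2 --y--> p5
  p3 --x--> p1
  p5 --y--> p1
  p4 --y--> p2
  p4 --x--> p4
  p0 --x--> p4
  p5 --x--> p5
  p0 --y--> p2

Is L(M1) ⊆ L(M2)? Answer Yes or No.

The string yxyxx is in L(M1) but not in L(M2).
So L(M1) ⊄ L(M2).

No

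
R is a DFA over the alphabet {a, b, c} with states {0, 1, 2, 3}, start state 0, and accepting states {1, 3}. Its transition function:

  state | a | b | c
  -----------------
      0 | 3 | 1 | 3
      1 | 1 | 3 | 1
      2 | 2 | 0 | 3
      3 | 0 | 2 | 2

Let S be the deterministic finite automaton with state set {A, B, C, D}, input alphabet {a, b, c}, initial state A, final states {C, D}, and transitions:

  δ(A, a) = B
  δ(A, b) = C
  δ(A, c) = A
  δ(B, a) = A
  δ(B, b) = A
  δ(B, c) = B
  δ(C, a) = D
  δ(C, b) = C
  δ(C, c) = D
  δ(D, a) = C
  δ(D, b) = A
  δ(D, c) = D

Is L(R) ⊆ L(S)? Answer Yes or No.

No

The string a is in L(R) but not in L(S).
So L(R) ⊄ L(S).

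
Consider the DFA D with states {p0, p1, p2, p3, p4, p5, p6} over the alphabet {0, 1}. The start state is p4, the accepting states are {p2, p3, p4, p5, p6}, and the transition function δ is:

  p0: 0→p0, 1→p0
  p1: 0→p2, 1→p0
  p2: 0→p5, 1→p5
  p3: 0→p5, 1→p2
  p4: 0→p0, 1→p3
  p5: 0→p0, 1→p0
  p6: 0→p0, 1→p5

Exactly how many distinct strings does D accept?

The useful subgraph on states {p2, p3, p4, p5} is acyclic, so L(D) is finite; the longest accepting path visits 4 useful states, giving maximum string length 3.
Counting accepting paths from p4 by length: 1 of length 0, 1 of length 1, 2 of length 2, 2 of length 3. Total 6.

6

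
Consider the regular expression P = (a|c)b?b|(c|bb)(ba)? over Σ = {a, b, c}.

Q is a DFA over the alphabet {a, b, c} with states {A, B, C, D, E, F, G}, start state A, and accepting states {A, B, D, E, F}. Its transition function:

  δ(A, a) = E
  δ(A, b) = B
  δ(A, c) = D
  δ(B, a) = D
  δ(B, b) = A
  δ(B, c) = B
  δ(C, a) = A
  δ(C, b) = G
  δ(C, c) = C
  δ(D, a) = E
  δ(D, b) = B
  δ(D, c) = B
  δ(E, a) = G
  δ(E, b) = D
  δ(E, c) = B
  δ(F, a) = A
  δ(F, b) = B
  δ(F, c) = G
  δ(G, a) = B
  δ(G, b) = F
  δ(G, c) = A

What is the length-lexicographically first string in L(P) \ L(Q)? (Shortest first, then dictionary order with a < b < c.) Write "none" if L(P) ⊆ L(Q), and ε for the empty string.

Converting the expression P to a DFA (subset construction, then merging equivalent states) gives the minimal DFA with states {p0, p1, p2, p3, p4, p5, p6, p7, p8, p9}, start state p0, accepting states {p3, p5, p6, p7, p8} and transitions p0: a→p1, b→p2, c→p3; p1: a→p4, b→p5, c→p4; p2: a→p4, b→p6, c→p4; p3: a→p4, b→p7, c→p4; p4: a→p4, b→p4, c→p4; p5: a→p4, b→p8, c→p4; p6: a→p4, b→p9, c→p4; p7: a→p8, b→p8, c→p4; p8: a→p4, b→p4, c→p4; p9: a→p8, b→p4, c→p4.
Exploring the product automaton P × Q from the start pair (p0, A), following both machines on each input symbol, reaches 17 state pairs: (p0, A), (p1, E), (p2, B), (p3, D), (p4, G), (p5, D), (p4, B), (p4, D), (p6, A), (p4, E), (p7, B), (p4, F), (p4, A), (p8, B), (p9, B), (p8, D), (p8, A).
P accepts in {p3, p5, p6, p7, p8} and Q accepts in {A, B, D, E, F}. The reachable pairs whose P-component is accepting are (p3, D), (p5, D), (p6, A), (p7, B), (p8, B), (p8, D), (p8, A); in each of them the Q-component is accepting too, so the product for L(P) \ L(Q) (P-component accepting, Q-component rejecting) has no reachable accepting pair and the difference is empty.
So every string accepted by P is also accepted by Q: L(P) \ L(Q) = ∅ and there is no such string.

none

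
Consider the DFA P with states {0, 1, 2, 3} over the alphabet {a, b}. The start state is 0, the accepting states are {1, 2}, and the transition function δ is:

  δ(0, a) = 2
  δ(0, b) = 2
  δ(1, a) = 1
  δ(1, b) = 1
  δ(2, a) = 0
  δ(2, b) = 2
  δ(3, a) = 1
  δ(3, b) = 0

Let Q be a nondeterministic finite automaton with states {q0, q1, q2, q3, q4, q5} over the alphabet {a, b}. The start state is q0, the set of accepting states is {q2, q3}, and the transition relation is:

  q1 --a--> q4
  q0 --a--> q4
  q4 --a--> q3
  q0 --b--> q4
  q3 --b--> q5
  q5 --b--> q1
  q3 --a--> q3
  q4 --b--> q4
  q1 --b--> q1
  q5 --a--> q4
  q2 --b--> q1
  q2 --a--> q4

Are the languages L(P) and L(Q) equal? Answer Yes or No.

No

The string a is accepted by P but rejected by Q.
So L(P) ≠ L(Q).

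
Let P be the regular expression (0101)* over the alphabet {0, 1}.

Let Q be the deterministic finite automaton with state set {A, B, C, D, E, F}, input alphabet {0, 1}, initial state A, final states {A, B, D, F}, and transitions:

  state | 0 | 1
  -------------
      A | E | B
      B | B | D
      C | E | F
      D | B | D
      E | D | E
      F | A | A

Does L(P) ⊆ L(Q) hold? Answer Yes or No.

Yes

Converting the expression P to a DFA (subset construction, then merging equivalent states) gives the minimal DFA with states {p0, p1, p2, p3, p4}, start state p0, accepting states {p0} and transitions p0: 0→p1, 1→p2; p1: 0→p2, 1→p3; p2: 0→p2, 1→p2; p3: 0→p4, 1→p2; p4: 0→p2, 1→p0.
Exploring the product automaton P × Q from the start pair (p0, A), following both machines on each input symbol, reaches 11 state pairs: (p0, A), (p1, E), (p2, B), (p2, D), (p3, E), (p4, D), (p2, E), (p0, D), (p1, B), (p3, D), (p4, B).
P accepts in {p0} and Q accepts in {A, B, D, F}. The reachable pairs whose P-component is accepting are (p0, A), (p0, D); in each of them the Q-component is accepting too, so the product for L(P) \ L(Q) (P-component accepting, Q-component rejecting) has no reachable accepting pair and the difference is empty.
Hence every string in L(P) is also in L(Q).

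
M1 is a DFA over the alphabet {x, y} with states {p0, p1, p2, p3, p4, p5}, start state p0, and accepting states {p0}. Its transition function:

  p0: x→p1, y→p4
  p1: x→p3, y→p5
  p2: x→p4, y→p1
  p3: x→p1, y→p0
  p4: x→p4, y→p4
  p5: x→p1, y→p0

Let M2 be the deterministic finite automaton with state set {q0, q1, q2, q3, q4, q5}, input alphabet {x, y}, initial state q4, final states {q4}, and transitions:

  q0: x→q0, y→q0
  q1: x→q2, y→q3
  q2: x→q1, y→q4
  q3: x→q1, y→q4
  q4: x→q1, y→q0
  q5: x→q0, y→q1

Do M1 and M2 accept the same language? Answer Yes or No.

Exploring the product automaton M1 × M2 from the start pair (p0, q4), following both machines on each input symbol, reaches 5 state pairs: (p0, q4), (p1, q1), (p4, q0), (p3, q2), (p5, q3).
M1 accepts in {p0} and M2 accepts in {q4}. In every reachable pair the two components are either both accepting — (p0, q4) — or both non-accepting, so no string is accepted by exactly one of the machines: L(M1) \ L(M2) and L(M2) \ L(M1) are both empty.
Hence every string is accepted by M1 iff it is accepted by M2, and the two languages coincide.

Yes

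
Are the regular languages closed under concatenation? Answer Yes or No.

Yes

If R₁ and R₂ are regular expressions for the two languages then R₁R₂ denotes L₁L₂; on automata, add ε-moves from every accepting state of an NFA for L₁ to the start state of an NFA for L₂ and keep only the second machine's accepting states.
So the regular languages are closed under concatenation.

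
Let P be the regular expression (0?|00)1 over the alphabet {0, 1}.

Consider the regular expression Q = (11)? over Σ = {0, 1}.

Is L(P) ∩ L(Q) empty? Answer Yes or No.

Yes

Converting the expression P to a DFA (subset construction, then merging equivalent states) gives the minimal DFA with states {p0, p1, p2, p3, p4}, start state p0, accepting states {p2} and transitions p0: 0→p1, 1→p2; p1: 0→p3, 1→p2; p2: 0→p4, 1→p4; p3: 0→p4, 1→p2; p4: 0→p4, 1→p4.
Converting the expression Q to a DFA (subset construction, then merging equivalent states) gives the minimal DFA with states {q0, q1, q2, q3}, start state q0, accepting states {q0, q3} and transitions q0: 0→q1, 1→q2; q1: 0→q1, 1→q1; q2: 0→q1, 1→q3; q3: 0→q1, 1→q1.
Exploring the product automaton P × Q from the start pair (p0, q0), following both machines on each input symbol, reaches 7 state pairs: (p0, q0), (p1, q1), (p2, q2), (p3, q1), (p2, q1), (p4, q1), (p4, q3).
P accepts in {p2} and Q accepts in {q0, q3}; no reachable pair has both components accepting, so no string drives both machines to acceptance simultaneously and L(P) ∩ L(Q) = ∅.
So no string is accepted by both, and the intersection is empty.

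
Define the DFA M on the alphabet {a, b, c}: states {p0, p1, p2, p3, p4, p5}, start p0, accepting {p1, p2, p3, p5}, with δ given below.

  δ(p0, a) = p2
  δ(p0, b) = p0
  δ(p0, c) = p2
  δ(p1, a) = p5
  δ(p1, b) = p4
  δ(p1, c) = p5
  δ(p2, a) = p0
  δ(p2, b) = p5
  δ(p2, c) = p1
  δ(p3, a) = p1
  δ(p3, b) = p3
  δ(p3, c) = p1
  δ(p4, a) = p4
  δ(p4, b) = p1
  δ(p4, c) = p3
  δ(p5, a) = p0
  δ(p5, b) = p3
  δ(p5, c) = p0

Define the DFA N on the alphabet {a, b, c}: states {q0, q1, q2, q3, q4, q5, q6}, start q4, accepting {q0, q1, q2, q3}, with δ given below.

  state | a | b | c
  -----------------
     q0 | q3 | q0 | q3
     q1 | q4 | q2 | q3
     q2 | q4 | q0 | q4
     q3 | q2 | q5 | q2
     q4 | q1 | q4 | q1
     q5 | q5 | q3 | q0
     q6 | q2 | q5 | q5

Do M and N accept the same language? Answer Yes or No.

Yes

Exploring the product automaton M × N from the start pair (p0, q4), following both machines on each input symbol, reaches 6 state pairs: (p0, q4), (p2, q1), (p5, q2), (p1, q3), (p3, q0), (p4, q5).
M accepts in {p1, p2, p3, p5} and N accepts in {q0, q1, q2, q3}. In every reachable pair the two components are either both accepting — (p2, q1), (p5, q2), (p1, q3), (p3, q0) — or both non-accepting, so no string is accepted by exactly one of the machines: L(M) \ L(N) and L(N) \ L(M) are both empty.
Hence every string is accepted by M iff it is accepted by N, and the two languages coincide.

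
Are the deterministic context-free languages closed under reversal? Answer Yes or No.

L = {c bⁿaⁿ : n≥0} ∪ {d b²ⁿaⁿ : n≥0} is a DCFL: the first symbol tells a deterministic PDA whether to pop one or two b's per a. Its reversal Lᴿ = {aⁿbⁿ c : n≥0} ∪ {aⁿb²ⁿ d : n≥0} is not. DCFLs are closed under right quotient by regular languages, and Lᴿ/{c, d} = {aⁿbⁿ : n≥0} ∪ {aⁿb²ⁿ : n≥0} — the standard context-free language accepted by no deterministic PDA (intuitively the machine would have to commit to a b-to-a ratio before the distinguishing marker arrives; formally, a DPDA for it would have a single run on aⁿb²ⁿ, accepting after the prefix aⁿbⁿ and accepting again after n more b's; an ordinary PDA that simulates it on a's and b's and, at any moment when it is accepting, may switch to reading only a fresh letter e while feeding each e to the simulation as a b, would accept aⁱbʲeᵏ (k≥1) exactly when both aⁱbʲ and aⁱbʲ⁺ᵏ are in the language, i.e. its language intersected with the regular set a*b*e⁺ would be exactly {aⁿbⁿeⁿ : n≥1} — impossible, since context-free languages are closed under intersection with regular sets and {aⁿbⁿeⁿ} is not context-free). So Lᴿ cannot be a DCFL.

No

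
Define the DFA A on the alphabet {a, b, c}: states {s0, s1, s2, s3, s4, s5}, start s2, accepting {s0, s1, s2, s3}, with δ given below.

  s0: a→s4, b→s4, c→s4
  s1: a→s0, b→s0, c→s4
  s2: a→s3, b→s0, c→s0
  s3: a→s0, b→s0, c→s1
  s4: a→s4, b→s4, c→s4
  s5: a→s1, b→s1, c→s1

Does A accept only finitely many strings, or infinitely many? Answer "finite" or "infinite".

The useful states (reachable from s2 and able to reach an accepting state) are {s0, s1, s2, s3}.
Restricted to these states the transition graph has no cycle, so every accepting path has bounded length and L is finite.

finite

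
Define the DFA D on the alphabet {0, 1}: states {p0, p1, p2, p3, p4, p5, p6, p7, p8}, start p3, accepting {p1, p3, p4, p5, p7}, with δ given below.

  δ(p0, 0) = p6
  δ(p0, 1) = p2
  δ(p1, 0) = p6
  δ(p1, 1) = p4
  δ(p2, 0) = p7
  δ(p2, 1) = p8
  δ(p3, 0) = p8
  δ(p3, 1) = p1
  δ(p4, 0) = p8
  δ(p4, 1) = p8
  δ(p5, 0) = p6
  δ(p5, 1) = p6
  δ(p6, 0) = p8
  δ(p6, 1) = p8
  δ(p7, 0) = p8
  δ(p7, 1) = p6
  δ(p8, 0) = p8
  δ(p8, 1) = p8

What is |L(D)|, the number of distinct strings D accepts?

The useful subgraph on states {p1, p3, p4} is acyclic, so L(D) is finite; the longest accepting path visits 3 useful states, giving maximum string length 2.
Counting accepting paths from p3 by length: 1 of length 0, 1 of length 1, 1 of length 2. Total 3.

3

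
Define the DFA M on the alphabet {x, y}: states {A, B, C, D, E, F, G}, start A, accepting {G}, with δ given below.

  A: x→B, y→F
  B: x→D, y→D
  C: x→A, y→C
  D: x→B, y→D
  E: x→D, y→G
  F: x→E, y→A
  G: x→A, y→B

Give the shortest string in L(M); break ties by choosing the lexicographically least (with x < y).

yxy

A breadth-first search from A reaches an accepting state first via the path A → F → E → G on input yxy.
No string of length < 3 is accepted (BFS exhausts all shorter strings without reaching an accepting state), and yxy is the lexicographically least accepting string of length 3.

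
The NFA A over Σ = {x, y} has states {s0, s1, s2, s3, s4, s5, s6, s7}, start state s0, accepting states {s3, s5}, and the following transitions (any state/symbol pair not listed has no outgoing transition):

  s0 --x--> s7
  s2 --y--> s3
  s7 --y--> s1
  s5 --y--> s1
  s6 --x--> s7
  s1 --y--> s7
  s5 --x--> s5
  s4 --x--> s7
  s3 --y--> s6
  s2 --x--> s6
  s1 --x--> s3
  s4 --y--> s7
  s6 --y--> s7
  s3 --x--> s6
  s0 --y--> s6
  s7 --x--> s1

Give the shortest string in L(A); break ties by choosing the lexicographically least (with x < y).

A breadth-first search from s0 reaches an accepting state first via the path s0 → s7 → s1 → s3 on input xxx.
No string of length < 3 is accepted (BFS exhausts all shorter strings without reaching an accepting state), and xxx is the lexicographically least accepting string of length 3.

xxx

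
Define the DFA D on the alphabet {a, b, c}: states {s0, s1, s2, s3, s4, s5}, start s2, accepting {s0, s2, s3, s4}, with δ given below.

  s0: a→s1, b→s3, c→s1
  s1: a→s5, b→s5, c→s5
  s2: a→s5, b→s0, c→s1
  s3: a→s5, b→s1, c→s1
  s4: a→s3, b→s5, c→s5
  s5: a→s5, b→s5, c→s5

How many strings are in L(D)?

The useful subgraph on states {s0, s2, s3} is acyclic, so L(D) is finite; the longest accepting path visits 3 useful states, giving maximum string length 2.
Counting accepting paths from s2 by length: 1 of length 0, 1 of length 1, 1 of length 2. Total 3.

3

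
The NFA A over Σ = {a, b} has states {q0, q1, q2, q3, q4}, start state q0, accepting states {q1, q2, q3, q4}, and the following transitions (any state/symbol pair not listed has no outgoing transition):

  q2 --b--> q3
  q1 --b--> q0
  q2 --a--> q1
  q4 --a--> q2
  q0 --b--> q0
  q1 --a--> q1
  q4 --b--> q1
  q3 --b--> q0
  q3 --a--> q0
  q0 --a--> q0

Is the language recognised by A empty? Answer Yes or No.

The states reachable from the start state are {q0}.
None of the accepting states {q1, q2, q3, q4} is reachable, so no string is accepted and L(A) = ∅.

Yes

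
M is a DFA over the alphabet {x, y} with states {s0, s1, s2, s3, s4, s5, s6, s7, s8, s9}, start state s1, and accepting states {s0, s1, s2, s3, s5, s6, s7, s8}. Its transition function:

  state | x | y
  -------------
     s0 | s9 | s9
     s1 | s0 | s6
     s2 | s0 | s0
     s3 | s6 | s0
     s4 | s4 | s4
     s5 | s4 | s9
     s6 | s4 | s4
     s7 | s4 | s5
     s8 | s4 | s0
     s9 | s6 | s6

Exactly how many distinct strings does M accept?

The useful subgraph on states {s0, s1, s6, s9} is acyclic, so L(M) is finite; the longest accepting path visits 4 useful states, giving maximum string length 3.
Counting accepting paths from s1 by length: 1 of length 0, 2 of length 1, 4 of length 3. Total 7.

7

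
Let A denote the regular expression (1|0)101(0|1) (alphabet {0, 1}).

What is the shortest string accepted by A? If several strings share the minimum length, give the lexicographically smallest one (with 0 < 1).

By inspection of the expression, no string of length less than 5 matches, and 01010 is the lexicographically first match of length 5.

01010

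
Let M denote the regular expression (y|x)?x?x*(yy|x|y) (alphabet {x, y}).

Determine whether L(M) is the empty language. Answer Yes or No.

No

The string x matches the expression, so it belongs to L(M).
Since L(M) contains at least one string, it is not empty.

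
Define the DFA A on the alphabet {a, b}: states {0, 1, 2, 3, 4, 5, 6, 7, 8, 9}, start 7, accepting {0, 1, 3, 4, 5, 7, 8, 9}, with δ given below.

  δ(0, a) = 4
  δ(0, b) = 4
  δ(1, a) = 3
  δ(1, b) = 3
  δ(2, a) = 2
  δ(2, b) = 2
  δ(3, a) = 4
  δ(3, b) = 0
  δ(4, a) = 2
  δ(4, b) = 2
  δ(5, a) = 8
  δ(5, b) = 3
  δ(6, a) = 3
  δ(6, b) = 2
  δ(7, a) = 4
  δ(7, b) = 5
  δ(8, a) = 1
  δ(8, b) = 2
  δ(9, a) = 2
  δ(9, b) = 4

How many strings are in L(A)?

The useful subgraph on states {0, 1, 3, 4, 5, 7, 8} is acyclic, so L(A) is finite; the longest accepting path visits 7 useful states, giving maximum string length 6.
Counting accepting paths from 7 by length: 1 of length 0, 2 of length 1, 2 of length 2, 3 of length 3, 4 of length 4, 4 of length 5, 4 of length 6. Total 20.

20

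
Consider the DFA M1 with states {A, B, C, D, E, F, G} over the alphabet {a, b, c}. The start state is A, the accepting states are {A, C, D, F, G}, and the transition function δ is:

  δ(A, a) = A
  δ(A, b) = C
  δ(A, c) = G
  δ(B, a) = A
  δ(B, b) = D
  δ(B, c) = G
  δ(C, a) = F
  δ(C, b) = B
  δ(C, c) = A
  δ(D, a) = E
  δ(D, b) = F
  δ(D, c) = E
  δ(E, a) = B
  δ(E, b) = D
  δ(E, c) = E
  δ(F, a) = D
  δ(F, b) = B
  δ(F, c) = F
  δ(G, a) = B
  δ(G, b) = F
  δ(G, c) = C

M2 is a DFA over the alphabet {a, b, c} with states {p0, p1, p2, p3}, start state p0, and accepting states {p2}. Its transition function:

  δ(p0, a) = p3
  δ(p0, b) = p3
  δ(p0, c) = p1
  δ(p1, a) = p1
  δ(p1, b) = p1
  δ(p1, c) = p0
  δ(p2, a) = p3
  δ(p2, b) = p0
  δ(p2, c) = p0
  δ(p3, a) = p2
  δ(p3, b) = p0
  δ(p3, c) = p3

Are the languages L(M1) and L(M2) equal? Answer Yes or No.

No

The empty string ε is accepted by M1 but rejected by M2.
So L(M1) ≠ L(M2).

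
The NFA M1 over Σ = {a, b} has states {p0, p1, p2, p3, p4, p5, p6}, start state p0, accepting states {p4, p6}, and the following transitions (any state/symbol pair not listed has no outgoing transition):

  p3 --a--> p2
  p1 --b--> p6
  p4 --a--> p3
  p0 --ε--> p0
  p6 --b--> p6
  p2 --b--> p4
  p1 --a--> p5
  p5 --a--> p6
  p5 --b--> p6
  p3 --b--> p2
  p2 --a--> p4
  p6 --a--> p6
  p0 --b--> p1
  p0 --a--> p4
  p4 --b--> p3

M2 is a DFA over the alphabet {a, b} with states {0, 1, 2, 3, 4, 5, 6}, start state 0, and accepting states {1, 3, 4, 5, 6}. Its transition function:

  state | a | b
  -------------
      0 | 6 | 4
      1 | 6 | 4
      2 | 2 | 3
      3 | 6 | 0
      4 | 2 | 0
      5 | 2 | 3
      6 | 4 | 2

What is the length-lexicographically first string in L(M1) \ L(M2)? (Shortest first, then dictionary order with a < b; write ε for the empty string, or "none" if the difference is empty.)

The string bb is accepted by M1 but not by M2.
No shorter string lies in the difference, and bb is the lexicographically first length-2 string in L(M1) \ L(M2).

bb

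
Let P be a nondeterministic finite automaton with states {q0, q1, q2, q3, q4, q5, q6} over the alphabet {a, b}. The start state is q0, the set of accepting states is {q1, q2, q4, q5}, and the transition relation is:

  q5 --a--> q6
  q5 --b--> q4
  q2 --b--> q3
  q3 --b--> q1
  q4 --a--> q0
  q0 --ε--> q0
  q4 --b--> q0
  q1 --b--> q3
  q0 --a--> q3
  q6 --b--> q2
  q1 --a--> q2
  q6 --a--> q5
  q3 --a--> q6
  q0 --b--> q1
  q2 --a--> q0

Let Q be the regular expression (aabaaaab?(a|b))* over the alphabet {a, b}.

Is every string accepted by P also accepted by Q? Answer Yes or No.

The string b is in L(P) but not in L(Q).
So L(P) ⊄ L(Q).

No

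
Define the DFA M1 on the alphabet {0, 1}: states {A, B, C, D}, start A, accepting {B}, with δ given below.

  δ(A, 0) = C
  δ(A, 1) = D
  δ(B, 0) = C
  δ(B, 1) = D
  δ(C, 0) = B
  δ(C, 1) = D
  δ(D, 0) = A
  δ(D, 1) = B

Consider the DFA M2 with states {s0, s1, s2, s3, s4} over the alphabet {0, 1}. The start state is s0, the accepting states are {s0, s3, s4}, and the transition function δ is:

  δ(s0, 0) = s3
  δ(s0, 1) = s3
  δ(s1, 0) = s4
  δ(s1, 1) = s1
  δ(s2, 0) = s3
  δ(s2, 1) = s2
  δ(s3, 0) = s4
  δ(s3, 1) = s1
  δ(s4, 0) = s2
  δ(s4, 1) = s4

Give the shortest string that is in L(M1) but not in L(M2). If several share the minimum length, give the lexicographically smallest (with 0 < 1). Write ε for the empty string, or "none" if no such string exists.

The string 11 is accepted by M1 but not by M2.
No shorter string lies in the difference, and 11 is the lexicographically first length-2 string in L(M1) \ L(M2).

11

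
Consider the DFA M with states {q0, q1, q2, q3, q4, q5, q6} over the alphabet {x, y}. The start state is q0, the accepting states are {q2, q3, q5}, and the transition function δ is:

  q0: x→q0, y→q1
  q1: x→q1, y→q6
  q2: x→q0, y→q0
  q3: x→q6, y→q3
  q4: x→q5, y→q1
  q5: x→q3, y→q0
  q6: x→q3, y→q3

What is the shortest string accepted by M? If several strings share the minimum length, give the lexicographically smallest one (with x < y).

A breadth-first search from q0 reaches an accepting state first via the path q0 → q1 → q6 → q3 on input yyx.
No string of length < 3 is accepted (BFS exhausts all shorter strings without reaching an accepting state), and yyx is the lexicographically least accepting string of length 3.

yyx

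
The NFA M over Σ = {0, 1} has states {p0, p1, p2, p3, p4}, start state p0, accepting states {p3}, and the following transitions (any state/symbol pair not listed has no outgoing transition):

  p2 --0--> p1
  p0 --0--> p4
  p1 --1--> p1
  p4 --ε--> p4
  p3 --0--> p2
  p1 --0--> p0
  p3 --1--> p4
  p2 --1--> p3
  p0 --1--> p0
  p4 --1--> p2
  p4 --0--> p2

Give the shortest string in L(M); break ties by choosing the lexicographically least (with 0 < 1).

001

A breadth-first search from p0 reaches an accepting state first via the path p0 → p4 → p2 → p3 on input 001.
No string of length < 3 is accepted (BFS exhausts all shorter strings without reaching an accepting state), and 001 is the lexicographically least accepting string of length 3.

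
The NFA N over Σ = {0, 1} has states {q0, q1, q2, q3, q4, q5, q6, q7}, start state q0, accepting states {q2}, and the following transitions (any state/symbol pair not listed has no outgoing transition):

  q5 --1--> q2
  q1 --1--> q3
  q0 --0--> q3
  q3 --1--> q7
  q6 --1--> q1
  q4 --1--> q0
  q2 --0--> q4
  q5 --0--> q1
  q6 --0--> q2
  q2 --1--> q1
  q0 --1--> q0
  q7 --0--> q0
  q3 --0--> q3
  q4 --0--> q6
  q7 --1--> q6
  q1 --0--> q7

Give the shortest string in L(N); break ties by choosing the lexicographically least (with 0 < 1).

A breadth-first search from q0 reaches an accepting state first via the path q0 → q3 → q7 → q6 → q2 on input 0110.
No string of length < 4 is accepted (BFS exhausts all shorter strings without reaching an accepting state), and 0110 is the lexicographically least accepting string of length 4.

0110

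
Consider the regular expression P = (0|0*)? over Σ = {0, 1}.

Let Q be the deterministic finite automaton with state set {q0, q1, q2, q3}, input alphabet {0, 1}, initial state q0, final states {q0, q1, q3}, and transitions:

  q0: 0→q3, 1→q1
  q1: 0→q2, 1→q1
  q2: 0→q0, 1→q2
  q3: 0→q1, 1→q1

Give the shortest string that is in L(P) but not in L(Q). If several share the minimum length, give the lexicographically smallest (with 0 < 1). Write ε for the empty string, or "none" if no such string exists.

The string 000 is accepted by P but not by Q.
No shorter string lies in the difference, and 000 is the lexicographically first length-3 string in L(P) \ L(Q).

000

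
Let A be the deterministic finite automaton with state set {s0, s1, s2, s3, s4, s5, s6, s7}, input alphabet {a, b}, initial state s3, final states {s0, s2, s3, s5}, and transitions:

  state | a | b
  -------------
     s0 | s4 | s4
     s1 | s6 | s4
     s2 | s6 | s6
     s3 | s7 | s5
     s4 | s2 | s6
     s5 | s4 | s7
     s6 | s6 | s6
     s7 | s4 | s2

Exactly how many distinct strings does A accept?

The useful subgraph on states {s2, s3, s4, s5, s7} is acyclic, so L(A) is finite; the longest accepting path visits 5 useful states, giving maximum string length 4.
Counting accepting paths from s3 by length: 1 of length 0, 1 of length 1, 1 of length 2, 3 of length 3, 1 of length 4. Total 7.

7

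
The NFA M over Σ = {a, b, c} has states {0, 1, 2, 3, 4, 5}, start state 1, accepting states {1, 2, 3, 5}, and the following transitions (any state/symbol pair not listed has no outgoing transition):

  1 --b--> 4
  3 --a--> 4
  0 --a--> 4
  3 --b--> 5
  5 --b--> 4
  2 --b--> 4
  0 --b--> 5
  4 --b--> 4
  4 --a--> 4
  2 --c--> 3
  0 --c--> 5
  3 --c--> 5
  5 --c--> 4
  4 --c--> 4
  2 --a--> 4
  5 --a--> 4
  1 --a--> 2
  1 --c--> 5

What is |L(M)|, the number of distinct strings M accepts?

6

The useful subgraph on states {1, 2, 3, 5} is acyclic, so L(M) is finite; the longest accepting path visits 4 useful states, giving maximum string length 3.
Counting accepting paths from 1 by length: 1 of length 0, 2 of length 1, 1 of length 2, 2 of length 3. Total 6.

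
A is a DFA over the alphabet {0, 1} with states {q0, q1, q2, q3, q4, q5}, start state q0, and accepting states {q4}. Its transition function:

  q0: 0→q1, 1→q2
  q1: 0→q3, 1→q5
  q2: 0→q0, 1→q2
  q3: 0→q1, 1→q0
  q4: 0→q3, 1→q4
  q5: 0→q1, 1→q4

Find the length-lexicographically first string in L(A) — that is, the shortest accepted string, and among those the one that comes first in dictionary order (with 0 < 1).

011

A breadth-first search from q0 reaches an accepting state first via the path q0 → q1 → q5 → q4 on input 011.
No string of length < 3 is accepted (BFS exhausts all shorter strings without reaching an accepting state), and 011 is the lexicographically least accepting string of length 3.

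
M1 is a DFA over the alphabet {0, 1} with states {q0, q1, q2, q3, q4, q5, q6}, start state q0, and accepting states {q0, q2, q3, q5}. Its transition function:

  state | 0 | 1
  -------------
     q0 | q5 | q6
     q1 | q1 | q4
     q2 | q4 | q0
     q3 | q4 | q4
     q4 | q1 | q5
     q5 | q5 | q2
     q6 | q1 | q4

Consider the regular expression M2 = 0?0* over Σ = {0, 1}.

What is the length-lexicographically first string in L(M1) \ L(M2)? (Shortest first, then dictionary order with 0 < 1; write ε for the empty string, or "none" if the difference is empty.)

The string 01 is accepted by M1 but not by M2.
No shorter string lies in the difference, and 01 is the lexicographically first length-2 string in L(M1) \ L(M2).

01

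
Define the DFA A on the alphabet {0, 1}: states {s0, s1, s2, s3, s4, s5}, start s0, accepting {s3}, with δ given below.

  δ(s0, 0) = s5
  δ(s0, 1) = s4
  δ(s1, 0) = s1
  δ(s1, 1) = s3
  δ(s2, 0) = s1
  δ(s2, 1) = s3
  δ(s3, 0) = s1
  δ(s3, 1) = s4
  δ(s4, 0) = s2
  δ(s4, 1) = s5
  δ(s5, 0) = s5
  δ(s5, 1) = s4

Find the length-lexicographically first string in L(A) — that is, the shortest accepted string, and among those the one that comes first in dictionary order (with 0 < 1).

101

A breadth-first search from s0 reaches an accepting state first via the path s0 → s4 → s2 → s3 on input 101.
No string of length < 3 is accepted (BFS exhausts all shorter strings without reaching an accepting state), and 101 is the lexicographically least accepting string of length 3.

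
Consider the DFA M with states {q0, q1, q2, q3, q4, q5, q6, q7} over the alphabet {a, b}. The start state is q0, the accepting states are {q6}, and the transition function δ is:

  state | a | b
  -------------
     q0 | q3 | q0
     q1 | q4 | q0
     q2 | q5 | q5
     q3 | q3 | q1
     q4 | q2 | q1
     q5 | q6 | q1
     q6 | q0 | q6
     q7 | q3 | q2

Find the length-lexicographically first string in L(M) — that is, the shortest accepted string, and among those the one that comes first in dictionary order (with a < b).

abaaaa

A breadth-first search from q0 reaches an accepting state first via the path q0 → q3 → q1 → q4 → q2 → q5 → q6 on input abaaaa.
No string of length < 6 is accepted (BFS exhausts all shorter strings without reaching an accepting state), and abaaaa is the lexicographically least accepting string of length 6.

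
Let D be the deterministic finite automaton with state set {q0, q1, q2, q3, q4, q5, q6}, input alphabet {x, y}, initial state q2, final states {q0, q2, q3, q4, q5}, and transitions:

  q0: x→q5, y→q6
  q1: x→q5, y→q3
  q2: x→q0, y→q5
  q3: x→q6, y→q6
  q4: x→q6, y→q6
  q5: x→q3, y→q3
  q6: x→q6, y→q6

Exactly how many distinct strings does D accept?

8

The useful subgraph on states {q0, q2, q3, q5} is acyclic, so L(D) is finite; the longest accepting path visits 4 useful states, giving maximum string length 3.
Counting accepting paths from q2 by length: 1 of length 0, 2 of length 1, 3 of length 2, 2 of length 3. Total 8.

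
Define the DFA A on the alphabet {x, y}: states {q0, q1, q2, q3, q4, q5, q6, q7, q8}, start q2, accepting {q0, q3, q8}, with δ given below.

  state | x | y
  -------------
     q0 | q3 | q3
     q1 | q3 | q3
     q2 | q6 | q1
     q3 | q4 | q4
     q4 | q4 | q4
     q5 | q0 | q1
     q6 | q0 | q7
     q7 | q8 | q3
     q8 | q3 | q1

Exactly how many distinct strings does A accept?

The useful subgraph on states {q0, q1, q2, q3, q6, q7, q8} is acyclic, so L(A) is finite; the longest accepting path visits 6 useful states, giving maximum string length 5.
Counting accepting paths from q2 by length: 3 of length 2, 4 of length 3, 1 of length 4, 2 of length 5. Total 10.

10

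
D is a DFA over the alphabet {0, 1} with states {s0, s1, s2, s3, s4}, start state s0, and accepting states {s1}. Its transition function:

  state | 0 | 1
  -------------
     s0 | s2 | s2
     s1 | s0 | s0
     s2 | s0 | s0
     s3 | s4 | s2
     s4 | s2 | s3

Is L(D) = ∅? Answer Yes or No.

Yes

The states reachable from the start state are {s0, s2}.
None of the accepting states {s1} is reachable, so no string is accepted and L(D) = ∅.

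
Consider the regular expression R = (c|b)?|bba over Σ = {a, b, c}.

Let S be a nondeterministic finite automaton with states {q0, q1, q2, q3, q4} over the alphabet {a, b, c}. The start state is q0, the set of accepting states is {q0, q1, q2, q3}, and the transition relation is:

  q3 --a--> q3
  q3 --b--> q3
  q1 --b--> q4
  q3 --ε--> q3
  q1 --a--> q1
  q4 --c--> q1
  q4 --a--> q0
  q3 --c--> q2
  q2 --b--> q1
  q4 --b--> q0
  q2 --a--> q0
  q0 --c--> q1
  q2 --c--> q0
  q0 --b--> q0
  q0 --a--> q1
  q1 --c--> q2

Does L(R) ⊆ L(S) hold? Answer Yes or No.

Yes

Converting the expression R to a DFA (subset construction, then merging equivalent states) gives the minimal DFA with states {r0, r1, r2, r3, r4}, start state r0, accepting states {r0, r2, r3} and transitions r0: a→r1, b→r2, c→r3; r1: a→r1, b→r1, c→r1; r2: a→r1, b→r4, c→r1; r3: a→r1, b→r1, c→r1; r4: a→r3, b→r1, c→r1.
Exploring the product automaton R × S from the start pair (r0, q0), following both machines on each input symbol, reaches 8 state pairs: (r0, q0), (r1, q1), (r2, q0), (r3, q1), (r1, q4), (r1, q2), (r4, q0), (r1, q0).
R accepts in {r0, r2, r3} and S accepts in {q0, q1, q2, q3}. The reachable pairs whose R-component is accepting are (r0, q0), (r2, q0), (r3, q1); in each of them the S-component is accepting too, so the product for L(R) \ L(S) (R-component accepting, S-component rejecting) has no reachable accepting pair and the difference is empty.
Hence every string in L(R) is also in L(S).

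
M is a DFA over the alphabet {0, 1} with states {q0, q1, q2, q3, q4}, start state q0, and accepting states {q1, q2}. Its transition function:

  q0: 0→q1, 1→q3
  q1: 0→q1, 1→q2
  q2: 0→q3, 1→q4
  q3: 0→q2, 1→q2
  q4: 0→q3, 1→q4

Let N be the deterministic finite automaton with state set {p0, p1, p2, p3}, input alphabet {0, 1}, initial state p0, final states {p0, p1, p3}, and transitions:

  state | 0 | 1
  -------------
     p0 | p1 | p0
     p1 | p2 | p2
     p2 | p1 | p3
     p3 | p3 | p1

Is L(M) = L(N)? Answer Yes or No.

No

The string 00 is accepted by M but rejected by N.
So L(M) ≠ L(N).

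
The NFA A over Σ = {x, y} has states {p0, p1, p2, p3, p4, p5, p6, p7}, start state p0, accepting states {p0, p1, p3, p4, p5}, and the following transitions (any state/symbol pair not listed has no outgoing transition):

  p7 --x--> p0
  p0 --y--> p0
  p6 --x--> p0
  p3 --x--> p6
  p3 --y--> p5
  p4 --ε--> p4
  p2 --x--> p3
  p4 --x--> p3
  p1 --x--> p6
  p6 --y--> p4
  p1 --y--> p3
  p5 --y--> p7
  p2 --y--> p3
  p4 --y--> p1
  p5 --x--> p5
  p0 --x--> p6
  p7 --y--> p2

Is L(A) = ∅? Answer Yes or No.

The empty string ε is accepted: the run p0 ends in the accepting state p0.
Since at least one string is accepted, L(A) is not empty.

No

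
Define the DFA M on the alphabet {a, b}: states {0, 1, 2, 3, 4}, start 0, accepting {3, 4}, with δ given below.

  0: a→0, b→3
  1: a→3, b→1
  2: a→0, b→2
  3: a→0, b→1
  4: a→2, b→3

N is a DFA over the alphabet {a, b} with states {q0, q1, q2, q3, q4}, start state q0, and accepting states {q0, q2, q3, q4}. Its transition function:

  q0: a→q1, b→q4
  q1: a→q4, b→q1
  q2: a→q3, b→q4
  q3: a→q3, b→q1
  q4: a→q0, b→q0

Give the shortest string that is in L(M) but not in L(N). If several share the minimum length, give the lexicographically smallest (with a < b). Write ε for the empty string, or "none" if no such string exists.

ab

The string ab is accepted by M but not by N.
No shorter string lies in the difference, and ab is the lexicographically first length-2 string in L(M) \ L(N).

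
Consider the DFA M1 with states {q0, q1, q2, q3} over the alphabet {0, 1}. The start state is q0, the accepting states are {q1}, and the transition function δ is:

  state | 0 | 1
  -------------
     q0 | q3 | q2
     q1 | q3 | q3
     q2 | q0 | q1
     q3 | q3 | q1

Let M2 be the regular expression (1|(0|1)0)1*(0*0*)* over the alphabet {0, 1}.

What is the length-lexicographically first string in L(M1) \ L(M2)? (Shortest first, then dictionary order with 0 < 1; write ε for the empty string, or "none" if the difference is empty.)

The string 01 is accepted by M1 but not by M2.
No shorter string lies in the difference, and 01 is the lexicographically first length-2 string in L(M1) \ L(M2).

01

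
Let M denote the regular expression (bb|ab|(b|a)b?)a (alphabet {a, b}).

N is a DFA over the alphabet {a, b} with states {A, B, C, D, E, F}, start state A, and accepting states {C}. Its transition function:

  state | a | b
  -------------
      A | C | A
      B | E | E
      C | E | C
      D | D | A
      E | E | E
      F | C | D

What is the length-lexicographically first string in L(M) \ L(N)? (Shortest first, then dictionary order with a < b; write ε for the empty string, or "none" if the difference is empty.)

The string aa is accepted by M but not by N.
No shorter string lies in the difference, and aa is the lexicographically first length-2 string in L(M) \ L(N).

aa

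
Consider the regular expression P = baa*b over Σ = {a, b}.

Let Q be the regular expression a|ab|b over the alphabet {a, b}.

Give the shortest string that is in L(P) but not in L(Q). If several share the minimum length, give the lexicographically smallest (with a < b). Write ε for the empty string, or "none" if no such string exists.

bab

The string bab is accepted by P but not by Q.
No shorter string lies in the difference, and bab is the lexicographically first length-3 string in L(P) \ L(Q).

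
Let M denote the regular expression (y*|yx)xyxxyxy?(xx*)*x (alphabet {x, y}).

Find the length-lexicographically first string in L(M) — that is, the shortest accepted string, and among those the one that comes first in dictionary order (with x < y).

xyxxyxx

By inspection of the expression, no string of length less than 7 matches, and xyxxyxx is the lexicographically first match of length 7.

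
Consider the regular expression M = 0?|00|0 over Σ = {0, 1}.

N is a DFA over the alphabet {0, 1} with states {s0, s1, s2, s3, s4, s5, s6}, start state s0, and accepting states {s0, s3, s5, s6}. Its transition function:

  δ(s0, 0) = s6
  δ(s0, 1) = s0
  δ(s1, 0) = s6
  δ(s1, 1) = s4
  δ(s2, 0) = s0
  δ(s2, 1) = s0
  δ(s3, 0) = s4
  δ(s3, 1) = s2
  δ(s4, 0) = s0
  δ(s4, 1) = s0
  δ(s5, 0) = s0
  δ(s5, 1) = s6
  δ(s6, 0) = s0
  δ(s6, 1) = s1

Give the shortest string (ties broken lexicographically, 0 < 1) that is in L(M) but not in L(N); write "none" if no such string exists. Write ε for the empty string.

Converting the expression M to a DFA (subset construction, then merging equivalent states) gives the minimal DFA with states {m0, m1, m2, m3}, start state m0, accepting states {m0, m1, m3} and transitions m0: 0→m1, 1→m2; m1: 0→m3, 1→m2; m2: 0→m2, 1→m2; m3: 0→m2, 1→m2.
Exploring the product automaton M × N from the start pair (m0, s0), following both machines on each input symbol, reaches 7 state pairs: (m0, s0), (m1, s6), (m2, s0), (m3, s0), (m2, s1), (m2, s6), (m2, s4).
M accepts in {m0, m1, m3} and N accepts in {s0, s3, s5, s6}. The reachable pairs whose M-component is accepting are (m0, s0), (m1, s6), (m3, s0); in each of them the N-component is accepting too, so the product for L(M) \ L(N) (M-component accepting, N-component rejecting) has no reachable accepting pair and the difference is empty.
So every string accepted by M is also accepted by N: L(M) \ L(N) = ∅ and there is no such string.

none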